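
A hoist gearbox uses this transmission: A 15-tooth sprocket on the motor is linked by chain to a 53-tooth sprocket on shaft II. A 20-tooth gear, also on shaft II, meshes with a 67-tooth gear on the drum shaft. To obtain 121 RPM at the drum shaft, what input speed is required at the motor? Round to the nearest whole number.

1432 RPM

Overall ratio R = 3.5333 × 3.35 = 11.837.
Required input speed = output speed × R = 121 × 11.837 = 1432.2 RPM.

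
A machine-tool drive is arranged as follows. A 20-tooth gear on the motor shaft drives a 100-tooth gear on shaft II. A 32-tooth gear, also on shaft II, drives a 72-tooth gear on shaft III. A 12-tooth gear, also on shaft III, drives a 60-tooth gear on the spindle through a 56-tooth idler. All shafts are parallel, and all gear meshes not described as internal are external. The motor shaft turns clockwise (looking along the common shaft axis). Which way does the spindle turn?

the motor shaft → shaft II: external mesh, 1 reversal → CCW.
shaft II → shaft III: external mesh, 1 reversal → CW.
shaft III → the spindle: driver → idler → driven is 2 external meshes, 2 reversals → CW.
4 reversals in total — an even number — so the spindle turns the same way as the motor shaft.

clockwise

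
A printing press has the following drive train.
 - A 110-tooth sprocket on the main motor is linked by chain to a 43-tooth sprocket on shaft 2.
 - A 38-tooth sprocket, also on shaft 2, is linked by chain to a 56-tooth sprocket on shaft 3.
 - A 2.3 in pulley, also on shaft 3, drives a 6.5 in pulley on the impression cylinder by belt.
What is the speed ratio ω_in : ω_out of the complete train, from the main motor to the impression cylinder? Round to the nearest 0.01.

Each stage contributes driven/driver: chain 43/110 = 0.39091, chain 56/38 = 1.4737, belt 6.5/2.3 = 2.8261.
Overall: 0.39091 × 1.4737 × 2.8261 = 1.628.

1.63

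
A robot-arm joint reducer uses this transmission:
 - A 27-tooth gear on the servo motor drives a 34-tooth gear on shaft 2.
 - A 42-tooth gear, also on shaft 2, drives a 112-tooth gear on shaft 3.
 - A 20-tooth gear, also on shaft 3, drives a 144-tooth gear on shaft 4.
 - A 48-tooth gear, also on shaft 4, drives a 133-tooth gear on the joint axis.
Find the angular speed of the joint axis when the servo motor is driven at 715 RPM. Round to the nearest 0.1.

the servo motor → shaft 2 (gear mesh, 34/27): 715 ÷ 1.2593 = 567.79 RPM
shaft 2 → shaft 3 (gear mesh, 112/42): 567.79 ÷ 2.6667 = 212.92 RPM
shaft 3 → shaft 4 (gear mesh, 144/20): 212.92 ÷ 7.2 = 29.573 RPM
shaft 4 → the joint axis (gear mesh, 133/48): 29.573 ÷ 2.7708 = 10.673 RPM

10.7 RPM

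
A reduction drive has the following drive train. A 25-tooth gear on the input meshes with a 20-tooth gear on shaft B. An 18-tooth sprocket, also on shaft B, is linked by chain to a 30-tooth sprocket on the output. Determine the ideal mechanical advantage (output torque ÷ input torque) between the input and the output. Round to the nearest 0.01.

Each stage contributes driven/driver: gear mesh 20/25 = 0.8, chain 30/18 = 1.6667.
Overall: 0.8 × 1.6667 = 1.3333.

1.33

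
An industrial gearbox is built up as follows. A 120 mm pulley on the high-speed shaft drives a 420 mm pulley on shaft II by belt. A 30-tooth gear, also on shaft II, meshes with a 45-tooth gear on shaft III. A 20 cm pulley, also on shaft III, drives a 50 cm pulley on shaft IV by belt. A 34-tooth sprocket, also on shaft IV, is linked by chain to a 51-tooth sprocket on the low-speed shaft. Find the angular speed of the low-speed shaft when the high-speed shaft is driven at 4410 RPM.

224 RPM

Belt: ratio = 420/120 = 3.5, so shaft II turns at 4410 / 3.5 = 1260 RPM.
Gear mesh: ratio = 45/30 = 1.5, so shaft III turns at 1260 / 1.5 = 840 RPM.
Belt: ratio = 50/20 = 2.5, so shaft IV turns at 840 / 2.5 = 336 RPM.
Chain: ratio = 51/34 = 1.5, so the low-speed shaft turns at 336 / 1.5 = 224 RPM.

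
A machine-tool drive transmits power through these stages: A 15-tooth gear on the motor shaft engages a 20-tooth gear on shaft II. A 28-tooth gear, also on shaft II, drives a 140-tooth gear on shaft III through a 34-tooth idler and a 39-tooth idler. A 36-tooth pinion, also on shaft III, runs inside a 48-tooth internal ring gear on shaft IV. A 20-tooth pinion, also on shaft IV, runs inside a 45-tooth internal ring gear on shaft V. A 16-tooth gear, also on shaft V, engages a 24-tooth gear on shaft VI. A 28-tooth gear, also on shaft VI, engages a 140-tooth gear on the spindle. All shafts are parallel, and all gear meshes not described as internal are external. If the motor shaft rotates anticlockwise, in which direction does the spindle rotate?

anticlockwise

the motor shaft → shaft II: external mesh, 1 reversal → CW.
shaft II → shaft III: driver → idler → idler → driven is 3 external meshes, 3 reversals → CCW.
shaft III → shaft IV: internal mesh, same direction → CCW.
shaft IV → shaft V: internal mesh, same direction → CCW.
shaft V → shaft VI: external mesh, 1 reversal → CW.
shaft VI → the spindle: external mesh, 1 reversal → CCW.
6 reversals in total — an even number — so the spindle turns the same way as the motor shaft.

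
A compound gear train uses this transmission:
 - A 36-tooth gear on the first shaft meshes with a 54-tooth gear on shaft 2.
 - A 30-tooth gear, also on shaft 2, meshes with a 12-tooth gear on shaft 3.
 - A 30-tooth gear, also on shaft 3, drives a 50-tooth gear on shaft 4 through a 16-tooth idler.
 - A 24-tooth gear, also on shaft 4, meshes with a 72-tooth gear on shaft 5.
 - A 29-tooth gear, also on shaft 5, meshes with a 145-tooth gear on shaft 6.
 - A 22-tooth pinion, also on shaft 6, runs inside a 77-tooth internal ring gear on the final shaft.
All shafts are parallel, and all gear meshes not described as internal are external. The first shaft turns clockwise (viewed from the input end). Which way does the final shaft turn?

clockwise

the first shaft → shaft 2: external mesh, 1 reversal → CCW.
shaft 2 → shaft 3: external mesh, 1 reversal → CW.
shaft 3 → shaft 4: driver → idler → driven is 2 external meshes, 2 reversals → CW.
shaft 4 → shaft 5: external mesh, 1 reversal → CCW.
shaft 5 → shaft 6: external mesh, 1 reversal → CW.
shaft 6 → the final shaft: internal mesh, same direction → CW.
6 reversals in total — an even number — so the final shaft turns the same way as the first shaft.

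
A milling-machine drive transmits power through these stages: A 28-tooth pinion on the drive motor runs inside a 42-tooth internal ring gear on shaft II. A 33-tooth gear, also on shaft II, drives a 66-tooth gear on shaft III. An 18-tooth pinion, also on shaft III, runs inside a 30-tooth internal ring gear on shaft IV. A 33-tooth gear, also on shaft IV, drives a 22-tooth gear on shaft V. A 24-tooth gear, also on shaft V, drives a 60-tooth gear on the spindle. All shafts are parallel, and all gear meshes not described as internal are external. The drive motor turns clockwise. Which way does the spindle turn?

anticlockwise

the drive motor → shaft II: internal mesh, same direction → CW.
shaft II → shaft III: external mesh, 1 reversal → CCW.
shaft III → shaft IV: internal mesh, same direction → CCW.
shaft IV → shaft V: external mesh, 1 reversal → CW.
shaft V → the spindle: external mesh, 1 reversal → CCW.
3 reversals in total — an odd number — so the spindle turns opposite to the drive motor.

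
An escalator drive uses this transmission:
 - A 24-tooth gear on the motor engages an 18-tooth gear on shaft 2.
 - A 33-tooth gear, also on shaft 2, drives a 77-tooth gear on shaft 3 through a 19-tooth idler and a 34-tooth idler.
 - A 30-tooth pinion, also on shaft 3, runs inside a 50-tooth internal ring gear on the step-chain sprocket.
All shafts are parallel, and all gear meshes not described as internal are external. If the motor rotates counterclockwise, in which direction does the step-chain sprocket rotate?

counterclockwise

the motor → shaft 2: external mesh, 1 reversal → CW.
shaft 2 → shaft 3: driver → idler → idler → driven is 3 external meshes, 3 reversals → CCW.
shaft 3 → the step-chain sprocket: internal mesh, same direction → CCW.
4 reversals in total — an even number — so the step-chain sprocket turns the same way as the motor.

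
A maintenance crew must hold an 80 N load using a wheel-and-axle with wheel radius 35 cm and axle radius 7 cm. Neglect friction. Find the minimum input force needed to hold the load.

Wheel-and-axle MA = R/r = 35/7 = 5.
Effort = load / MA = 80 / 5 = 16 N.

16 N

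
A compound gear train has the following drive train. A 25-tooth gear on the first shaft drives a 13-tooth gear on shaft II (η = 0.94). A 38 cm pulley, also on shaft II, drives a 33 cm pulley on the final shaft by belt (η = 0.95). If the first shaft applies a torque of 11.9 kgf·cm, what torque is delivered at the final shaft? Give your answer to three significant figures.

After the gear mesh (13/25): 11.9 × 0.52 × 0.94 = 5.8167 kgf·cm
After the belt (33/38): 5.8167 × 0.86842 × 0.95 = 4.7988 kgf·cm

4.80 kgf·cm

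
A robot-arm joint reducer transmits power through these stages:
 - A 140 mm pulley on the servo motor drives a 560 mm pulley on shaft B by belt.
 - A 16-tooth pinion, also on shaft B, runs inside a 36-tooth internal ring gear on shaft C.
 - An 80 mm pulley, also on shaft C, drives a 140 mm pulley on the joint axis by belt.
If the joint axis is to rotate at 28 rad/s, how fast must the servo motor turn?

441 rad/s

Overall ratio R = 4 × 2.25 × 1.75 = 15.75.
Required input speed = output speed × R = 28 × 15.75 = 441 rad/s.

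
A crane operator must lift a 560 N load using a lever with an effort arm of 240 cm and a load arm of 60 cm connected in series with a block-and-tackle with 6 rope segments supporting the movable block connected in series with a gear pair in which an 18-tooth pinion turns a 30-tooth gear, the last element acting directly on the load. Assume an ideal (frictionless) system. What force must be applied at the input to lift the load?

Lever MA = effort arm / load arm = 240/60 = 4.
Block-and-tackle MA = number of supporting rope parts = 6.
Gear pair MA = 30/18 = 1.6667.
Combined ideal MA = 4 × 6 × 1.6667 = 40.
Effort = load / MA = 560 / 40 = 14 N.

14 N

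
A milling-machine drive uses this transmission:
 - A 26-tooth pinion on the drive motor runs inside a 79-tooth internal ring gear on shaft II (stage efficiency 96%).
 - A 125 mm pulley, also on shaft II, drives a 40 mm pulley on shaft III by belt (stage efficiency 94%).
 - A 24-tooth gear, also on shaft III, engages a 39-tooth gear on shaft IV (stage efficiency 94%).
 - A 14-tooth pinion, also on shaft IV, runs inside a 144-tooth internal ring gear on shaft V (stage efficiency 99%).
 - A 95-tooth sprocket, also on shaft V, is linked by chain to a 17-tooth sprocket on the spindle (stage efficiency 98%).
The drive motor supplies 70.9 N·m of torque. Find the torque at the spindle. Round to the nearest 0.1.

169.7 N·m

internal gear 79/26 = 3.0385 → τ = 70.9·3.0385·0.96 = 206.81 N·m
belt 40/125 = 0.32 → τ = 206.81·0.32·0.94 = 62.208 N·m
gear mesh 39/24 = 1.625 → τ = 62.208·1.625·0.94 = 95.023 N·m
internal gear 144/14 = 10.286 → τ = 95.023·10.286·0.99 = 967.61 N·m
chain 17/95 = 0.17895 → τ = 967.61·0.17895·0.98 = 169.69 N·m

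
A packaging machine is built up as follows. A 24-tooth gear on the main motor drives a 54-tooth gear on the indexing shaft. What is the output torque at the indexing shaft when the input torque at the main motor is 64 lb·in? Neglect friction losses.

144 lb·in

Gear mesh: ratio = 54/24 = 2.25; torque at the indexing shaft = 64 × 2.25 = 144 lb·in.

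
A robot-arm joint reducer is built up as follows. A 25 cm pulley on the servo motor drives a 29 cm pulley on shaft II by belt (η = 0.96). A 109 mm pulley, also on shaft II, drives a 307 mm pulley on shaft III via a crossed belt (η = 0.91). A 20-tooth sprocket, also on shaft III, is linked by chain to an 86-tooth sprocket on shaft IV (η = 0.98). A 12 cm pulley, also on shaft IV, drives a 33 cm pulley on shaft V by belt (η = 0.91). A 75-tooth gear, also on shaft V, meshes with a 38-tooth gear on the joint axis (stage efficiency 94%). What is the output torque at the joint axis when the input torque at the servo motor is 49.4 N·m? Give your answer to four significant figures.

Belt: ratio = 29/25 = 1.16; torque at shaft II = 49.4 × 1.16 × 0.96 = 55.012 N·m.
Belt: ratio = 307/109 = 2.8165; torque at shaft III = 55.012 × 2.8165 × 0.91 = 141 N·m.
Chain: ratio = 86/20 = 4.3; torque at shaft IV = 141 × 4.3 × 0.98 = 594.16 N·m.
Belt: ratio = 33/12 = 2.75; torque at shaft V = 594.16 × 2.75 × 0.91 = 1486.9 N·m.
Gear mesh: ratio = 38/75 = 0.50667; torque at the joint axis = 1486.9 × 0.50667 × 0.94 = 708.15 N·m.

708.2 N·m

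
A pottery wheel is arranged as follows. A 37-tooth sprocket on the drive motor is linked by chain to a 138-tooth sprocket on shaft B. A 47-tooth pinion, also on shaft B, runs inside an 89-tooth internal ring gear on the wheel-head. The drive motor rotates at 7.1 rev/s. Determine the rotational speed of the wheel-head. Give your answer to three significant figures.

1.01 rev/s

Chain: ratio = 138/37 = 3.7297, so shaft B turns at 7.1 / 3.7297 = 1.9036 rev/s.
Internal gear: ratio = 89/47 = 1.8936, so the wheel-head turns at 1.9036 / 1.8936 = 1.0053 rev/s.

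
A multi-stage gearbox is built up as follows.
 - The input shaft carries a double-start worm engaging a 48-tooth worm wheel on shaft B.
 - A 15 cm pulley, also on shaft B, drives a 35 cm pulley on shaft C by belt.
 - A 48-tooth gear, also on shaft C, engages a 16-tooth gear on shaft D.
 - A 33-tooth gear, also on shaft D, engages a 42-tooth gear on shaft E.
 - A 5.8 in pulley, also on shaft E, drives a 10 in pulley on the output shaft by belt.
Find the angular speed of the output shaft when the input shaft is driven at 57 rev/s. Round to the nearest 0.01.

worm 48/2 = 24 → 57/24 = 2.375 rev/s
belt 35/15 = 2.3333 → 2.375/2.3333 = 1.0179 rev/s
gear mesh 16/48 = 0.33333 → 1.0179/0.33333 = 3.0536 rev/s
gear mesh 42/33 = 1.2727 → 3.0536/1.2727 = 2.3992 rev/s
belt 10/5.8 = 1.7241 → 2.3992/1.7241 = 1.3916 rev/s

1.39 rev/s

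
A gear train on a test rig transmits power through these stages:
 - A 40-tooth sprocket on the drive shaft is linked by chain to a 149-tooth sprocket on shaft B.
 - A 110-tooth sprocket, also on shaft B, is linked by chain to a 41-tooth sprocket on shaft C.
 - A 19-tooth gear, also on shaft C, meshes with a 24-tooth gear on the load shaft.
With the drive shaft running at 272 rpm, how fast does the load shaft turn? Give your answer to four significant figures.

155.1 rpm

Chain: ratio = 149/40 = 3.725, so shaft B turns at 272 / 3.725 = 73.02 rpm.
Chain: ratio = 41/110 = 0.37273, so shaft C turns at 73.02 / 0.37273 = 195.91 rpm.
Gear mesh: ratio = 24/19 = 1.2632, so the load shaft turns at 195.91 / 1.2632 = 155.09 rpm.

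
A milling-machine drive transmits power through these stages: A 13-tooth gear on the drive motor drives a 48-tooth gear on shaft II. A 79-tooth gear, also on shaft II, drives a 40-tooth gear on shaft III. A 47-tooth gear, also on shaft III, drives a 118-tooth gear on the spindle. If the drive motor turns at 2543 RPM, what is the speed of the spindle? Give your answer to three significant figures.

542 RPM

Gear mesh: ratio = 48/13 = 3.6923, so shaft II turns at 2543 / 3.6923 = 688.73 RPM.
Gear mesh: ratio = 40/79 = 0.50633, so shaft III turns at 688.73 / 0.50633 = 1360.2 RPM.
Gear mesh: ratio = 118/47 = 2.5106, so the spindle turns at 1360.2 / 2.5106 = 541.79 RPM.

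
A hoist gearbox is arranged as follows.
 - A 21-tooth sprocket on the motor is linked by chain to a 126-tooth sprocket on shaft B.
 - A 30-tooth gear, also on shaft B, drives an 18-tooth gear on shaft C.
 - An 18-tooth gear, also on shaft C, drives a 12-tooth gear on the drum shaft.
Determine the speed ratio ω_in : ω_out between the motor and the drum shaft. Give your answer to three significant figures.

2.40

Each stage contributes driven/driver: chain 126/21 = 6, gear mesh 18/30 = 0.6, gear mesh 12/18 = 0.66667.
Overall: 6 × 0.6 × 0.66667 = 2.4.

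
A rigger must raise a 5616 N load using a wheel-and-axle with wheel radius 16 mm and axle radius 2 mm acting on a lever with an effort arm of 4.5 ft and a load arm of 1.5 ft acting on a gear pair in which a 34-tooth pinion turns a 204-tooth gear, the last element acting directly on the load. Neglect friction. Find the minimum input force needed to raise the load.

39 N

Wheel-and-axle MA = R/r = 16/2 = 8.
Lever MA = effort arm / load arm = 4.5/1.5 = 3.
Gear pair MA = 204/34 = 6.
Combined ideal MA = 8 × 3 × 6 = 144.
Effort = load / MA = 5616 / 144 = 39 N.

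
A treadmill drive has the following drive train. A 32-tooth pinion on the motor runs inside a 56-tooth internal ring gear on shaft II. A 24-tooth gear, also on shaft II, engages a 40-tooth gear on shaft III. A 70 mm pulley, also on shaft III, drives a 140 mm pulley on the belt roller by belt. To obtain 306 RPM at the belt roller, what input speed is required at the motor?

1785 RPM

Overall ratio R = 1.75 × 1.6667 × 2 = 5.8333.
Required input speed = output speed × R = 306 × 5.8333 = 1785 RPM.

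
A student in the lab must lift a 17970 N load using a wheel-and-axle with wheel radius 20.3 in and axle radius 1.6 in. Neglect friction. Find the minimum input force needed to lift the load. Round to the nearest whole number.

1416 N

Wheel-and-axle MA = R/r = 20.3/1.6 = 12.688.
Effort = load / MA = 17970 / 12.688 = 1416.4 N.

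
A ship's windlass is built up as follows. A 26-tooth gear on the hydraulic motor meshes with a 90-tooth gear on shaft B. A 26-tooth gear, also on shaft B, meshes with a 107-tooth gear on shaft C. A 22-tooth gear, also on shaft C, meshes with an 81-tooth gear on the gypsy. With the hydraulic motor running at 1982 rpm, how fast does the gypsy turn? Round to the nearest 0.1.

Gear mesh: ratio = 90/26 = 3.4615, so shaft B turns at 1982 / 3.4615 = 572.58 rpm.
Gear mesh: ratio = 107/26 = 4.1154, so shaft C turns at 572.58 / 4.1154 = 139.13 rpm.
Gear mesh: ratio = 81/22 = 3.6818, so the gypsy turns at 139.13 / 3.6818 = 37.789 rpm.

37.8 rpm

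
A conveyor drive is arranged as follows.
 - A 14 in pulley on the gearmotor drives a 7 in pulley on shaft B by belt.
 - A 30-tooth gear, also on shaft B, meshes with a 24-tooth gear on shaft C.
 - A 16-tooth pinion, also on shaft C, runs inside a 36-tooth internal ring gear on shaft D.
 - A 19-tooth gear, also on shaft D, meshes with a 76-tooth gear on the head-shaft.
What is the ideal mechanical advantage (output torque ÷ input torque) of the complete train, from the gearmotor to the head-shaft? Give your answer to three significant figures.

Each stage contributes driven/driver: belt 7/14 = 0.5, gear mesh 24/30 = 0.8, internal gear 36/16 = 2.25, gear mesh 76/19 = 4.
Overall: 0.5 × 0.8 × 2.25 × 4 = 3.6.

3.60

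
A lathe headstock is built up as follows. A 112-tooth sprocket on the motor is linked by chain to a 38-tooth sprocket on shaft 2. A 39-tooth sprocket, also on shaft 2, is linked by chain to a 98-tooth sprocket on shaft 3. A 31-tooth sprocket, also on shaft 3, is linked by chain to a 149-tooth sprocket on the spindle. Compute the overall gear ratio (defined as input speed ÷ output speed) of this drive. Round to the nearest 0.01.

4.10

Each stage contributes driven/driver: chain 38/112 = 0.33929, chain 98/39 = 2.5128, chain 149/31 = 4.8065.
Overall: 0.33929 × 2.5128 × 4.8065 = 4.0978.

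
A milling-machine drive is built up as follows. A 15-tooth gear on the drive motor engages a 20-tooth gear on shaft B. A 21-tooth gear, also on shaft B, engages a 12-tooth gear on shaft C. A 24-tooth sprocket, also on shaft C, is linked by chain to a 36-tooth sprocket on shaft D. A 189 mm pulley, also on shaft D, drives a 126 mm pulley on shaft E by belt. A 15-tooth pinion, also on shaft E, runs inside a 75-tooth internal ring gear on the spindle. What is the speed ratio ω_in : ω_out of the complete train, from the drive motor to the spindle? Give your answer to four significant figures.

3.810

Each stage contributes driven/driver: gear mesh 20/15 = 1.3333, gear mesh 12/21 = 0.57143, chain 36/24 = 1.5, belt 126/189 = 0.66667, internal gear 75/15 = 5.
Overall: 1.3333 × 0.57143 × 1.5 × 0.66667 × 5 = 3.8095.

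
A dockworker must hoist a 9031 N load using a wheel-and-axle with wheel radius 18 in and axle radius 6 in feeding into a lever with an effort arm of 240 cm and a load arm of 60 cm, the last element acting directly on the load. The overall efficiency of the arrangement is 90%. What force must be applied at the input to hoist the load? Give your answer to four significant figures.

836.2 N

Wheel-and-axle MA = R/r = 18/6 = 3.
Lever MA = effort arm / load arm = 240/60 = 4.
Combined ideal MA = 3 × 4 = 12.
Actual MA = 12 × 0.90 = 10.8.
Effort = load / actual MA = 9031 / 10.8 = 836.2 N.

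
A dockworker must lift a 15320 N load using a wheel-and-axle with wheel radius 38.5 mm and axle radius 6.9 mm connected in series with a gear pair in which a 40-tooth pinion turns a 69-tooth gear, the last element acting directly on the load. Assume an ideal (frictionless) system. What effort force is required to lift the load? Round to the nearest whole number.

Wheel-and-axle MA = R/r = 38.5/6.9 = 5.5797.
Gear pair MA = 69/40 = 1.725.
Combined ideal MA = 5.5797 × 1.725 = 9.625.
Effort = load / MA = 15320 / 9.625 = 1591.7 N.

1592 N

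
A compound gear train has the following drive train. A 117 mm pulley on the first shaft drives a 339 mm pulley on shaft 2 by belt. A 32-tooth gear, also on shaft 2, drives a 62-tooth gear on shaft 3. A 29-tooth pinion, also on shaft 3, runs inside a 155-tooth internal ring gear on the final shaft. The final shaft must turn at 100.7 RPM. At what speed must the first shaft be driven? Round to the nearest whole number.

Overall ratio R = 2.8974 × 1.9375 × 5.3448 = 30.005.
Required input speed = output speed × R = 100.7 × 30.005 = 3021.5 RPM.

3021 RPM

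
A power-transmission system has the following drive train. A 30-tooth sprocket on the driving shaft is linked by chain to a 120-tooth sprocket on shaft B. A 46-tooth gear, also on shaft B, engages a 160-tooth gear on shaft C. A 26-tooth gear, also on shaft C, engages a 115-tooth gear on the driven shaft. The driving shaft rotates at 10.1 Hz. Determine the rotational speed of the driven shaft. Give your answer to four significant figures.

chain 120/30 = 4 → 10.1/4 = 2.525 Hz
gear mesh 160/46 = 3.4783 → 2.525/3.4783 = 0.72594 Hz
gear mesh 115/26 = 4.4231 → 0.72594/4.4231 = 0.16412 Hz

0.1641 Hz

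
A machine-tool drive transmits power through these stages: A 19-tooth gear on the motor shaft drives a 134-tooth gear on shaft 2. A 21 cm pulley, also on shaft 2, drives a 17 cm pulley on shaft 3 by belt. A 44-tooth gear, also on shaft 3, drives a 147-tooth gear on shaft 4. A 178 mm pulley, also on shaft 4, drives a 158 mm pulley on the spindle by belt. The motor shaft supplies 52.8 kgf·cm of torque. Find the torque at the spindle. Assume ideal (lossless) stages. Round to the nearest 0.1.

After the gear mesh (134/19): 52.8 × 7.0526 = 372.38 kgf·cm
After the belt (17/21): 372.38 × 0.80952 = 301.45 kgf·cm
After the gear mesh (147/44): 301.45 × 3.3409 = 1007.1 kgf·cm
After the belt (158/178): 1007.1 × 0.88764 = 893.96 kgf·cm

894.0 kgf·cm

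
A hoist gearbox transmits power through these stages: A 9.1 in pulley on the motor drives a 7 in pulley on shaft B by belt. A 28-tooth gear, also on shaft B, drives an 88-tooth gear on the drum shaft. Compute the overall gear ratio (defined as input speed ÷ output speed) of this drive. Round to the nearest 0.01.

Each stage contributes driven/driver: belt 7/9.1 = 0.76923, gear mesh 88/28 = 3.1429.
Overall: 0.76923 × 3.1429 = 2.4176.

2.42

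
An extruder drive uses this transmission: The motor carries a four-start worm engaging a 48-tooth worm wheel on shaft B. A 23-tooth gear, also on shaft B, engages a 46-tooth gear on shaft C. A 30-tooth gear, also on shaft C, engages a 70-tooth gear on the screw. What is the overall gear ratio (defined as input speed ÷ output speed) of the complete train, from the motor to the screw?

Each stage contributes driven/driver: worm 48/4 = 12, gear mesh 46/23 = 2, gear mesh 70/30 = 2.3333.
Overall: 12 × 2 × 2.3333 = 56.

56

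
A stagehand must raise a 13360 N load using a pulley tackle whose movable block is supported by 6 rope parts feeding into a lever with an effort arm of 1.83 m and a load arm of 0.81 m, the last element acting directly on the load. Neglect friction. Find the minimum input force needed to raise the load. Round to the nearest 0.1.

985.6 N

Block-and-tackle MA = number of supporting rope parts = 6.
Lever MA = effort arm / load arm = 1.83/0.81 = 2.2593.
Combined ideal MA = 6 × 2.2593 = 13.556.
Effort = load / MA = 13360 / 13.556 = 985.57 N.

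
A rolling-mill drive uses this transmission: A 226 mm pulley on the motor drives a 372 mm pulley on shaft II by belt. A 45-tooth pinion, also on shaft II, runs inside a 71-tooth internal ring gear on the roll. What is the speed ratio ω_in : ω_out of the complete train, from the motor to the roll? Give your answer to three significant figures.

2.60

Each stage contributes driven/driver: belt 372/226 = 1.646, internal gear 71/45 = 1.5778.
Overall: 1.646 × 1.5778 = 2.5971.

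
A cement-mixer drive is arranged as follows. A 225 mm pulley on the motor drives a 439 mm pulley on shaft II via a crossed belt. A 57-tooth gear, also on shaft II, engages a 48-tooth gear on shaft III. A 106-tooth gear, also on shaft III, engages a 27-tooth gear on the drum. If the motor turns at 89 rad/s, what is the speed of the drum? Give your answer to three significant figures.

213 rad/s

Belt: ratio = 439/225 = 1.9511, so shaft II turns at 89 / 1.9511 = 45.615 rad/s.
Gear mesh: ratio = 48/57 = 0.84211, so shaft III turns at 45.615 / 0.84211 = 54.168 rad/s.
Gear mesh: ratio = 27/106 = 0.25472, so the drum turns at 54.168 / 0.25472 = 212.66 rad/s.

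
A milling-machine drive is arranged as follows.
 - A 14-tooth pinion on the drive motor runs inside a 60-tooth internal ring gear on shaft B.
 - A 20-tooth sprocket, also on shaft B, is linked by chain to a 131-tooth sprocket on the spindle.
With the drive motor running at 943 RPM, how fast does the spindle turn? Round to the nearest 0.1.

internal gear 60/14 = 4.2857 → 943/4.2857 = 220.03 RPM
chain 131/20 = 6.55 → 220.03/6.55 = 33.593 RPM

33.6 RPM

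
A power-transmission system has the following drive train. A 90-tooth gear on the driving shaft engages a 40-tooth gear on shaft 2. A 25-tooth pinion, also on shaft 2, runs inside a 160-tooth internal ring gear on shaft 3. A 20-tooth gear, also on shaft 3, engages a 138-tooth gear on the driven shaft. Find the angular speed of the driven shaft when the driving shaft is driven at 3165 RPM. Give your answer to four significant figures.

161.3 RPM

the driving shaft → shaft 2 (gear mesh, 40/90): 3165 ÷ 0.44444 = 7121.2 RPM
shaft 2 → shaft 3 (internal gear, 160/25): 7121.2 ÷ 6.4 = 1112.7 RPM
shaft 3 → the driven shaft (gear mesh, 138/20): 1112.7 ÷ 6.9 = 161.26 RPM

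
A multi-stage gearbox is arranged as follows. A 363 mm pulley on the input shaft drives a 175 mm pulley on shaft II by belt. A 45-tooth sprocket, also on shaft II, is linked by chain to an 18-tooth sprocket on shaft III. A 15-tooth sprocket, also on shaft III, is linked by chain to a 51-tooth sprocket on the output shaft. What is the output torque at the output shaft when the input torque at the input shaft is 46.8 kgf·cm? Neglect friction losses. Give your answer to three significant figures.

30.7 kgf·cm

After the belt (175/363): 46.8 × 0.48209 = 22.562 kgf·cm
After the chain (18/45): 22.562 × 0.4 = 9.0248 kgf·cm
After the chain (51/15): 9.0248 × 3.4 = 30.684 kgf·cm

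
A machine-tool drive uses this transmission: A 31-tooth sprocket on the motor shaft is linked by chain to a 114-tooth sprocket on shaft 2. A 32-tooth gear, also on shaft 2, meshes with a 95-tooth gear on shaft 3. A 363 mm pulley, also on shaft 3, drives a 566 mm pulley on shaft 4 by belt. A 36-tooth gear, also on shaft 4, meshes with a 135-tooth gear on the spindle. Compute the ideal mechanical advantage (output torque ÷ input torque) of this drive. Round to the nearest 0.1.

Each stage contributes driven/driver: chain 114/31 = 3.6774, gear mesh 95/32 = 2.9688, belt 566/363 = 1.5592, gear mesh 135/36 = 3.75.
Overall: 3.6774 × 2.9688 × 1.5592 × 3.75 = 63.835.

63.8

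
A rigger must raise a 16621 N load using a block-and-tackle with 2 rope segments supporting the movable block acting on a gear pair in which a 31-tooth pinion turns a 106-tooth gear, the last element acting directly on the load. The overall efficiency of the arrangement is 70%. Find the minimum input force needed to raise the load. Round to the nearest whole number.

Block-and-tackle MA = number of supporting rope parts = 2.
Gear pair MA = 106/31 = 3.4194.
Combined ideal MA = 2 × 3.4194 = 6.8387.
Actual MA = 6.8387 × 0.70 = 4.7871.
Effort = load / actual MA = 16621 / 4.7871 = 3472 N.

3472 N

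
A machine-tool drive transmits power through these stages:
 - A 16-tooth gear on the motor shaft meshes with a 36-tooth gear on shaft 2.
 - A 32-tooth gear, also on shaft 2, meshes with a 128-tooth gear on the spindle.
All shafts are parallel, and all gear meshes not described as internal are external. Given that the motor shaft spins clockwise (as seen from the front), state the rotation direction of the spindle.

clockwise

the motor shaft → shaft 2: external mesh, 1 reversal → CCW.
shaft 2 → the spindle: external mesh, 1 reversal → CW.
2 reversals in total — an even number — so the spindle turns the same way as the motor shaft.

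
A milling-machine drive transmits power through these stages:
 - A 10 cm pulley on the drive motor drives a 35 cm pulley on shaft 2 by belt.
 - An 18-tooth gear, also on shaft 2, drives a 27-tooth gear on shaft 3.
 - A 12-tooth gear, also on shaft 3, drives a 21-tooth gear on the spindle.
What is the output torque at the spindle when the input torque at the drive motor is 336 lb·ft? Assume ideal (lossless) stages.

3087 lb·ft

Belt: ratio = 35/10 = 3.5; torque at shaft 2 = 336 × 3.5 = 1176 lb·ft.
Gear mesh: ratio = 27/18 = 1.5; torque at shaft 3 = 1176 × 1.5 = 1764 lb·ft.
Gear mesh: ratio = 21/12 = 1.75; torque at the spindle = 1764 × 1.75 = 3087 lb·ft.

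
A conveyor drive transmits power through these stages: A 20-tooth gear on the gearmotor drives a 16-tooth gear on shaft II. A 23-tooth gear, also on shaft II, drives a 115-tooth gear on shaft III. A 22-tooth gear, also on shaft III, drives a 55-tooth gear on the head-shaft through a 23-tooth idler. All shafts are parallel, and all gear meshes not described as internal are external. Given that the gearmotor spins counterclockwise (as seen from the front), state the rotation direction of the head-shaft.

counterclockwise

the gearmotor → shaft II: external mesh, 1 reversal → CW.
shaft II → shaft III: external mesh, 1 reversal → CCW.
shaft III → the head-shaft: driver → idler → driven is 2 external meshes, 2 reversals → CCW.
4 reversals in total — an even number — so the head-shaft turns the same way as the gearmotor.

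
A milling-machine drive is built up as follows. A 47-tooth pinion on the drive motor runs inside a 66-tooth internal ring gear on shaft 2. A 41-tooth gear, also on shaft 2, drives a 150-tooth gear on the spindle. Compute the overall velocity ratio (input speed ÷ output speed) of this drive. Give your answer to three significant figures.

Each stage contributes driven/driver: internal gear 66/47 = 1.4043, gear mesh 150/41 = 3.6585.
Overall: 1.4043 × 3.6585 = 5.1375.

5.14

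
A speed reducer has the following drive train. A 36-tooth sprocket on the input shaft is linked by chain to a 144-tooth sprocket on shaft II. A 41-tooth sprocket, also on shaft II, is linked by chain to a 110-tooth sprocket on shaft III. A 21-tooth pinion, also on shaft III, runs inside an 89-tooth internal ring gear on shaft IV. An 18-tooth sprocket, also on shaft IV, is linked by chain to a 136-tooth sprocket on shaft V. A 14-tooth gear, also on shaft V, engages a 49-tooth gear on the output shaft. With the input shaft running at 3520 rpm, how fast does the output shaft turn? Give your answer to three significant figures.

2.93 rpm

chain 144/36 = 4 → 3520/4 = 880 rpm
chain 110/41 = 2.6829 → 880/2.6829 = 328 rpm
internal gear 89/21 = 4.2381 → 328/4.2381 = 77.393 rpm
chain 136/18 = 7.5556 → 77.393/7.5556 = 10.243 rpm
gear mesh 49/14 = 3.5 → 10.243/3.5 = 2.9266 rpm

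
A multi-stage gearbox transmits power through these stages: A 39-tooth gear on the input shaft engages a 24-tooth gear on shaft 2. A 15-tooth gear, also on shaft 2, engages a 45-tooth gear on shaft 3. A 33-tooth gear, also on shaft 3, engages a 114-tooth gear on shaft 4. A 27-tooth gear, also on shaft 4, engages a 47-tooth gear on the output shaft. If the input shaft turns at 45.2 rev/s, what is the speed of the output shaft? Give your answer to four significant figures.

gear mesh 24/39 = 0.61538 → 45.2/0.61538 = 73.45 rev/s
gear mesh 45/15 = 3 → 73.45/3 = 24.483 rev/s
gear mesh 114/33 = 3.4545 → 24.483/3.4545 = 7.0873 rev/s
gear mesh 47/27 = 1.7407 → 7.0873/1.7407 = 4.0714 rev/s

4.071 rev/s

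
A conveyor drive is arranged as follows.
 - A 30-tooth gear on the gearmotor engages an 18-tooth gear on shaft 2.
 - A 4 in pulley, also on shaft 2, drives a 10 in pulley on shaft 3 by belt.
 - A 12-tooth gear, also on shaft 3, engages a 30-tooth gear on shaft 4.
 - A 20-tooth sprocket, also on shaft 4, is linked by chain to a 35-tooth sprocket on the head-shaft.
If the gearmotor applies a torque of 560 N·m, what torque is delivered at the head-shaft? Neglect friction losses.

3675 N·m

gear mesh 18/30 = 0.6 → τ = 560·0.6 = 336 N·m
belt 10/4 = 2.5 → τ = 336·2.5 = 840 N·m
gear mesh 30/12 = 2.5 → τ = 840·2.5 = 2100 N·m
chain 35/20 = 1.75 → τ = 2100·1.75 = 3675 N·m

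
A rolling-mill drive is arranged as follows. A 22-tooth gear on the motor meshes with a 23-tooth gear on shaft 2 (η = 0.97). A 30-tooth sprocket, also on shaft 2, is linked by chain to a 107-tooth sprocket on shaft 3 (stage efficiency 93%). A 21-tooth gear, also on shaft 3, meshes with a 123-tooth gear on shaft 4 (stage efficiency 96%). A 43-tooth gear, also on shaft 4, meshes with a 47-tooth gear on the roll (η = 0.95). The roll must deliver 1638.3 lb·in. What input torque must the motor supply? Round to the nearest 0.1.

83.4 lb·in

Overall ratio R = 1.0455 × 3.5667 × 5.8571 × 1.093 = 23.872; overall efficiency η = 0.97 × 0.93 × 0.96 × 0.95 = 0.8227.
Input torque = output torque / (R × η) = 1638.3 / (23.872 × 0.8227) = 83.418 lb·in.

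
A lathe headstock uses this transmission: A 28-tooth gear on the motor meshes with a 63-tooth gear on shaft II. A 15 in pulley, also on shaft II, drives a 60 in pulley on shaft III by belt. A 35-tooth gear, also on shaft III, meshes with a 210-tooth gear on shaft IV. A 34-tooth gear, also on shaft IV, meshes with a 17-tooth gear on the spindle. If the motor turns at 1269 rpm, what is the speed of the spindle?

47 rpm

Gear mesh: ratio = 63/28 = 2.25, so shaft II turns at 1269 / 2.25 = 564 rpm.
Belt: ratio = 60/15 = 4, so shaft III turns at 564 / 4 = 141 rpm.
Gear mesh: ratio = 210/35 = 6, so shaft IV turns at 141 / 6 = 23.5 rpm.
Gear mesh: ratio = 17/34 = 0.5, so the spindle turns at 23.5 / 0.5 = 47 rpm.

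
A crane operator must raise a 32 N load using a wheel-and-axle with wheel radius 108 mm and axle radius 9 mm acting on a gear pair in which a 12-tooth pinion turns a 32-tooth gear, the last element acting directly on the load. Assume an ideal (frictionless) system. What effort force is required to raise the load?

1 N

Wheel-and-axle MA = R/r = 108/9 = 12.
Gear pair MA = 32/12 = 2.6667.
Combined ideal MA = 12 × 2.6667 = 32.
Effort = load / MA = 32 / 32 = 1 N.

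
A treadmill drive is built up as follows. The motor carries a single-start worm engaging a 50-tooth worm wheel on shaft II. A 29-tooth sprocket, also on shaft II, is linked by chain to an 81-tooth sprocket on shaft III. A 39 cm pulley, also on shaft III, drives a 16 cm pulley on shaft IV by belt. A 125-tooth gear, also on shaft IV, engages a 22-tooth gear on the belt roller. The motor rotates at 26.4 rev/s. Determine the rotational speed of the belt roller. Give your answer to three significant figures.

2.62 rev/s

worm 50/1 = 50 → 26.4/50 = 0.528 rev/s
chain 81/29 = 2.7931 → 0.528/2.7931 = 0.18904 rev/s
belt 16/39 = 0.41026 → 0.18904/0.41026 = 0.46078 rev/s
gear mesh 22/125 = 0.176 → 0.46078/0.176 = 2.6181 rev/s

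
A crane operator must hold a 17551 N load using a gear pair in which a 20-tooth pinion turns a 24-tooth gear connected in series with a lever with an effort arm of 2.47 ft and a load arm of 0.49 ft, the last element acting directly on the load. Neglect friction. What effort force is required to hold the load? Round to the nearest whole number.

Gear pair MA = 24/20 = 1.2.
Lever MA = effort arm / load arm = 2.47/0.49 = 5.0408.
Combined ideal MA = 1.2 × 5.0408 = 6.049.
Effort = load / MA = 17551 / 6.049 = 2901.5 N.

2901 N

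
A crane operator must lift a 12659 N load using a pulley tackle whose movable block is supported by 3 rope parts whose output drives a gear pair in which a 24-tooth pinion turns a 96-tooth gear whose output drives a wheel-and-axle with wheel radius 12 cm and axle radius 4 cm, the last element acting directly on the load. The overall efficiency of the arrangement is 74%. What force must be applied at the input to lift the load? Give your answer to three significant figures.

Block-and-tackle MA = number of supporting rope parts = 3.
Gear pair MA = 96/24 = 4.
Wheel-and-axle MA = R/r = 12/4 = 3.
Combined ideal MA = 3 × 4 × 3 = 36.
Actual MA = 36 × 0.74 = 26.64.
Effort = load / actual MA = 12659 / 26.64 = 475.19 N.

475 N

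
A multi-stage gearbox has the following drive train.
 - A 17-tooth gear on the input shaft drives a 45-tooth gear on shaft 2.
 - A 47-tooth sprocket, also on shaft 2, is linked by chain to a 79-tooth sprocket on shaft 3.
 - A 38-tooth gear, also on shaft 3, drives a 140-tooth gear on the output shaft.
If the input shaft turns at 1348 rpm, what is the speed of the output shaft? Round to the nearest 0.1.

82.2 rpm

gear mesh 45/17 = 2.6471 → 1348/2.6471 = 509.24 rpm
chain 79/47 = 1.6809 → 509.24/1.6809 = 302.97 rpm
gear mesh 140/38 = 3.6842 → 302.97/3.6842 = 82.234 rpm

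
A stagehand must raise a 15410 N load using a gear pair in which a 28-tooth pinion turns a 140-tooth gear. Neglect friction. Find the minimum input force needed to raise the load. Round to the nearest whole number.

3082 N

Gear pair MA = 140/28 = 5.
Effort = load / MA = 15410 / 5 = 3082 N.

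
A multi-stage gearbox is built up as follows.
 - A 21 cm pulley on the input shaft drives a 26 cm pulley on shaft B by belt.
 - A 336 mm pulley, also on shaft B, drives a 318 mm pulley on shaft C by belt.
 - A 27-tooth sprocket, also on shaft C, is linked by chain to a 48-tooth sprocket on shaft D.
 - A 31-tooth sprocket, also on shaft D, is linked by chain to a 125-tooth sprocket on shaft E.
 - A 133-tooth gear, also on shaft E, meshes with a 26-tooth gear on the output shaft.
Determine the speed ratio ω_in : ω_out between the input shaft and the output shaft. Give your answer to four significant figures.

Each stage contributes driven/driver: belt 26/21 = 1.2381, belt 318/336 = 0.94643, chain 48/27 = 1.7778, chain 125/31 = 4.0323, gear mesh 26/133 = 0.19549.
Overall: 1.2381 × 0.94643 × 1.7778 × 4.0323 × 0.19549 = 1.6421.

1.642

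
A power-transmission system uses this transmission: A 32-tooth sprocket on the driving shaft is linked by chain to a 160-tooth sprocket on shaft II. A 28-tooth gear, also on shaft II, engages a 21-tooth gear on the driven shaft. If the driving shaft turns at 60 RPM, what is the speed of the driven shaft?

the driving shaft → shaft II (chain, 160/32): 60 ÷ 5 = 12 RPM
shaft II → the driven shaft (gear mesh, 21/28): 12 ÷ 0.75 = 16 RPM

16 RPM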